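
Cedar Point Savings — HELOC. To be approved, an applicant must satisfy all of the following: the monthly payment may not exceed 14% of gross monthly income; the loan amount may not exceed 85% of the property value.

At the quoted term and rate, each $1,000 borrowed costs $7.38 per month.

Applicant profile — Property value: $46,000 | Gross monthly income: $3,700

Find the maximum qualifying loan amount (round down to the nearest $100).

$39,100

Payment cap: 14% × $3,700 = $518/month.
At $7.38 per $1,000, that supports 518/7.38 × 1,000 ≈ $70,189 → $70,100.
LTV cap: 85% × $46,000 = $39,100 → $39,100.
Binding constraint: loan-to-value.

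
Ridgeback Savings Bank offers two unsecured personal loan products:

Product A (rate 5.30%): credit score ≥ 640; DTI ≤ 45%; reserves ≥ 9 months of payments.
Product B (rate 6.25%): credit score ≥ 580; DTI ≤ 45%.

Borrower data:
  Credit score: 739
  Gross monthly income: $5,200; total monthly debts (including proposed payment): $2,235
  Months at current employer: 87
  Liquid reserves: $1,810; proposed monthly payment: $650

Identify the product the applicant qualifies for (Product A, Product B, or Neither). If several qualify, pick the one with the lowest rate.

Product B

DTI = 2,235/5,200 = 43%.
Reserves = 1,810/650 = 2.8 months.
Product A: score 739 ≥ 640; DTI 43% ≤ 45%; reserves 2.8 < 9 mo → does not qualify.
Product B: score 739 ≥ 580; DTI 43% ≤ 45% → qualifies.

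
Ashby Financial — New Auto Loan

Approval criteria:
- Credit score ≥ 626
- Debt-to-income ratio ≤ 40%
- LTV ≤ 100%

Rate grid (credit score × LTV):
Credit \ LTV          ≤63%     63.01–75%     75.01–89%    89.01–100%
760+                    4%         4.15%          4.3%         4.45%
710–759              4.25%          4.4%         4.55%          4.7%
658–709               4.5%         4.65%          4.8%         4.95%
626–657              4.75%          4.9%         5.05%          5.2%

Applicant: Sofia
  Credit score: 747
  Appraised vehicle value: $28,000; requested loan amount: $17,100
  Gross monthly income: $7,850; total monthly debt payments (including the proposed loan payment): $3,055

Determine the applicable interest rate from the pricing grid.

Credit score 747 ≥ 626; DTI = 3,055/7,850 = 38.9% ≤ 40%
LTV = 17,100/28,000 = 61.1% ≤ 100%
Credit 747 → row 710–759; LTV 61.1% → column ≤63%. Grid cell → 4.25%.

4.25%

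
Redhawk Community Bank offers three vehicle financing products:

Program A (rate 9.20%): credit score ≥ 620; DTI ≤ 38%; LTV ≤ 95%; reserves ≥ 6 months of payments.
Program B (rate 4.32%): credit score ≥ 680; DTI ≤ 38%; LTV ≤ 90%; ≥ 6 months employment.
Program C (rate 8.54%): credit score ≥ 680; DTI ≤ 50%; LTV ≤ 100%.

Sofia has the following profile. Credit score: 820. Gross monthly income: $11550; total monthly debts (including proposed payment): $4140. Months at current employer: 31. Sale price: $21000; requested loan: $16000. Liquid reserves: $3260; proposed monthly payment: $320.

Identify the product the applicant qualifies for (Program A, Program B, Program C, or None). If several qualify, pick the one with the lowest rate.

DTI = 4,140/11,550 = 35.8%.
LTV = 16,000/21,000 = 76.2%.
Reserves = 3,260/320 = 10.2 months.
Program A: score 820 ≥ 620; DTI 35.8% ≤ 38%; LTV 76.2% ≤ 95%; reserves 10.2 ≥ 6 mo → qualifies.
Program B: score 820 ≥ 680; DTI 35.8% ≤ 38%; LTV 76.2% ≤ 90%; employment 31 ≥ 6 mo → qualifies.
Program C: score 820 ≥ 680; DTI 35.8% ≤ 50%; LTV 76.2% ≤ 100% → qualifies.
Qualifying: Program A, Program B, Program C. Lowest rate is 4.32% → Program B.

Program B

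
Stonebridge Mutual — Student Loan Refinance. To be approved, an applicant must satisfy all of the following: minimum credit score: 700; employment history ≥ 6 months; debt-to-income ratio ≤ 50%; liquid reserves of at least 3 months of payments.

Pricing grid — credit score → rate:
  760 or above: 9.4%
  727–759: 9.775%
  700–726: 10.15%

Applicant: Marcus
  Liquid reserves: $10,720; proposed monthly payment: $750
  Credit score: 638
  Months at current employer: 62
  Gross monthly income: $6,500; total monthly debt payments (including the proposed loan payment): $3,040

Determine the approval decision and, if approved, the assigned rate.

Denied

Credit score 638 < 700 (below minimum)
DTI: 3,040 ÷ 6,500 = 46.8%, within the 50% cap
Reserves: 10,720 ÷ 750 = 14.3 months (meets 3-month minimum)
Employment 62 ≥ 6 months
Not all requirements met → denied.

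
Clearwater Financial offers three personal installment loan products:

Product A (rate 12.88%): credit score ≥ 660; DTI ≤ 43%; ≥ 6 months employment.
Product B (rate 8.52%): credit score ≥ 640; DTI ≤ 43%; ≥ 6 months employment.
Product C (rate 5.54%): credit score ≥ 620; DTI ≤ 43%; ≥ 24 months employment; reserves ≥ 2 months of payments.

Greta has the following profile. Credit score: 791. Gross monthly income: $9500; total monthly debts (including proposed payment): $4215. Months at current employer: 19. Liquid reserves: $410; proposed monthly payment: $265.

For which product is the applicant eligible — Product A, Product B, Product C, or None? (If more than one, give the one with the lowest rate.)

None

DTI = 4,215/9,500 = 44.4%.
Reserves = 410/265 = 1.5 months.
Product A: score 791 ≥ 660; DTI 44.4% > 43%; employment 19 ≥ 6 mo → does not qualify.
Product B: score 791 ≥ 640; DTI 44.4% > 43%; employment 19 ≥ 6 mo → does not qualify.
Product C: score 791 ≥ 620; DTI 44.4% > 43%; employment 19 < 24 mo; reserves 1.5 < 2 mo → does not qualify.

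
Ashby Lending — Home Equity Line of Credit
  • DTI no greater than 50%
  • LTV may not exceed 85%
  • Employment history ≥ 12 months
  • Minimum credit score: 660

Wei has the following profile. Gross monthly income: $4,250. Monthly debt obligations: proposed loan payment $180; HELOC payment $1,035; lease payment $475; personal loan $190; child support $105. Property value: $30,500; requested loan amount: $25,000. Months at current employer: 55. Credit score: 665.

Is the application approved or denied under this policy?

Total monthly debts = (180 + 1,035 + 475 + 190 + 105) = 1,985. DTI = 1,985/4,250 = 46.7% ≤ 50%
Loan-to-value = 25,000/30,500 = 82% — pass (85% max)
Employment 55 ≥ 12 months
Credit score 665 ≥ 660 (meets)
All criteria satisfied.

Approved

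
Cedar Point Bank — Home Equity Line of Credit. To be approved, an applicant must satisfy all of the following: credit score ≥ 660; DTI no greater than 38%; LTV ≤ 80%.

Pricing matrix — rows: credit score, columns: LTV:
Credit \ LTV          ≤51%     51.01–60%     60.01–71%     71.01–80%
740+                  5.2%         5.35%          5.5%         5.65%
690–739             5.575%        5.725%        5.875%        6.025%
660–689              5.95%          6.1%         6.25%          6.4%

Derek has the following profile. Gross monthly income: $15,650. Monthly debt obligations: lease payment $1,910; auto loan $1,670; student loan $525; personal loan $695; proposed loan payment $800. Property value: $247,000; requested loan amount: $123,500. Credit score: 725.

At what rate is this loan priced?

5.575%

Credit score 725 ≥ 660; Total monthly debts = (1,910 + 1,670 + 525 + 695 + 800) = 5,600. DTI: 5,600 ÷ 15,650 = 35.8%, within the 38% cap
LTV: 123,500 ÷ 247,000 = 50%, within 80% cap
Row: 725 falls in 690–739. Column: 50% falls in ≤51%. Rate = 5.575%.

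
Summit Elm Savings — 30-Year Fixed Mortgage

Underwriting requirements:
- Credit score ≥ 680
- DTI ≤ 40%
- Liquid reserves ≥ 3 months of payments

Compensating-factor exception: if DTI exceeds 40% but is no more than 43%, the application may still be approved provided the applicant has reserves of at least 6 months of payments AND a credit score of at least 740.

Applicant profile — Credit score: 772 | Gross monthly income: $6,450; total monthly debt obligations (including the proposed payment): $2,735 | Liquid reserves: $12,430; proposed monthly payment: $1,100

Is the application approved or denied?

Approved

Credit score 772 ≥ 680 (meets base)
DTI = 2,735/6,450 = 42.4% > 40% — standard DTI limit exceeded.
Liquid reserves cover 12,430/1,100 = 11.3 months — ≥ 3 required
42.4% falls in the override range (40%–43%), so the compensating-factor test applies.
Reserves 11.3 ≥ 6 months; credit score 772 ≥ 740.
Both compensating conditions met → exception applies.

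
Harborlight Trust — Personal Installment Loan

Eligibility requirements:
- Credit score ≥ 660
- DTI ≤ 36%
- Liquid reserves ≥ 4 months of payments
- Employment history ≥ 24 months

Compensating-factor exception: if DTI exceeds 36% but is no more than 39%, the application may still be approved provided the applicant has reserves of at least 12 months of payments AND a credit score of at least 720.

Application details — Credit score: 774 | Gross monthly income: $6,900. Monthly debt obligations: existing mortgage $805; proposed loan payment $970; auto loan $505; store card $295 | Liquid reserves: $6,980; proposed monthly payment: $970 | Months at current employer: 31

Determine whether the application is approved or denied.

Denied

Credit score 774 ≥ 660 (meets base)
Total debts = (805 + 970 + 505 + 295) = 2,575. DTI = 2,575/6,900 = 37.3% > 36% — standard DTI limit exceeded.
Liquid reserves cover 6,980/970 = 7.2 months — ≥ 4 required
Employment 31 ≥ 24 months
37.3% falls in the override range (36%–39%), so the compensating-factor test applies.
Reserves 7.2 < 12 months; credit score 774 ≥ 720.
Override conditions not both satisfied; exception does not apply.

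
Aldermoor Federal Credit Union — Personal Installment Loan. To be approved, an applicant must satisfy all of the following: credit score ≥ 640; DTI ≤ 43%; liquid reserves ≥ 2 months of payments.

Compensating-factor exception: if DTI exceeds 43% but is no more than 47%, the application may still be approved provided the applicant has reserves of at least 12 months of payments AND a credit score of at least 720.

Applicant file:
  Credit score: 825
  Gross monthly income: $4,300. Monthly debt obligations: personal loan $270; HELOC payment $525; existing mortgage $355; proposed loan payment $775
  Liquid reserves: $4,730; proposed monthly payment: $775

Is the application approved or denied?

Credit score 825 ≥ 640 (meets base)
Total debts = (270 + 525 + 355 + 775) = 1,925. DTI = 1,925/4,300 = 44.8% > 43% — standard DTI limit exceeded.
Liquid reserves cover 4,730/775 = 6.1 months — ≥ 2 required
44.8% falls in the override range (43%–47%), so the compensating-factor test applies.
Reserves 6.1 < 12 months; credit score 825 ≥ 720.
Compensating-factor requirement not fully met.

Denied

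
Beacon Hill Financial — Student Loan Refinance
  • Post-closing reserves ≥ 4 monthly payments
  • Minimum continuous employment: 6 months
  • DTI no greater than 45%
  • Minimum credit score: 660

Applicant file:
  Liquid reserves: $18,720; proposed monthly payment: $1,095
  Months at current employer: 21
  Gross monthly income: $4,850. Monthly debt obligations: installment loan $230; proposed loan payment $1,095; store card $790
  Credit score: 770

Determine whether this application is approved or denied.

Approved

Liquid reserves cover 18,720/1,095 = 17.1 months — ≥ 4 required
Employment 21 ≥ 6 months
Total monthly debts = (230 + 1,095 + 790) = 2,115. DTI = 2,115/4,850 = 43.6% ≤ 45%
Credit score 770 ≥ 660 (meets)
All criteria satisfied.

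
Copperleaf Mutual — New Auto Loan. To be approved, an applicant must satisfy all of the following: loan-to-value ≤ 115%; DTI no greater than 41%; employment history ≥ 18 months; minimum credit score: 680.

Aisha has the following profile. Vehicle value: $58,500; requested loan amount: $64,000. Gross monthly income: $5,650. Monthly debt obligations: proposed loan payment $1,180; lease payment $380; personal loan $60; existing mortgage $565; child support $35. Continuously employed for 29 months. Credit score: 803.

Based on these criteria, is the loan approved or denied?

LTV = 64,000/58,500 = 109.4% ≤ 115%
Total monthly debts = (1,180 + 380 + 60 + 565 + 35) = 2,220. DTI = 2,220/5,650 = 39.3% ≤ 41%
Employment 29 ≥ 18 months
Credit score 803 ≥ 680 (meets)
All criteria satisfied.

Approved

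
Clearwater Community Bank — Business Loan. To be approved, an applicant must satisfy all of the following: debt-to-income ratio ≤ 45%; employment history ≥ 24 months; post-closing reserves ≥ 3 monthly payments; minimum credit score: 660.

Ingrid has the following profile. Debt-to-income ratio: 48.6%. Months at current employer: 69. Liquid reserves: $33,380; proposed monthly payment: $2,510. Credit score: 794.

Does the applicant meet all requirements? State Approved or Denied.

DTI 48.6% is over the 45% limit
Employment 69 ≥ 24 months
Reserves = 33,380/2,510 = 13.3 months ≥ 3
Credit score 794 ≥ 660 (meets)
Fails on DTI.

Denied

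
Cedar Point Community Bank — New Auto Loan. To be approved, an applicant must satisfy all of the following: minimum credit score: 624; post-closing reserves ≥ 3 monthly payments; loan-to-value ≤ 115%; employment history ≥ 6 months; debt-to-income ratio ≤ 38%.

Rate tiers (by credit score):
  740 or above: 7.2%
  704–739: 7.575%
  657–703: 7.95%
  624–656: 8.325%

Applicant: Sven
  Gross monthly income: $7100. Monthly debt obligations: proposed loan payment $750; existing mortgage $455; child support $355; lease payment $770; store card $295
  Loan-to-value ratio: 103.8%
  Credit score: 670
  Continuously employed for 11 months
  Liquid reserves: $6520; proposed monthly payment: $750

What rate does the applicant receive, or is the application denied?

Approved at 7.95%

Credit score 670 ≥ 624 (meets minimum)
LTV 103.8% ≤ 115%
Employment 11 ≥ 6 months
Reserves = 6,520/750 = 8.7 months ≥ 3
Total monthly debts = (750 + 455 + 355 + 770 + 295) = 2,625. Debt-to-income = 2,625/7,100 = 37% — meets 38% limit
All requirements met. Score 670 falls in the 657–703 tier → 7.95%.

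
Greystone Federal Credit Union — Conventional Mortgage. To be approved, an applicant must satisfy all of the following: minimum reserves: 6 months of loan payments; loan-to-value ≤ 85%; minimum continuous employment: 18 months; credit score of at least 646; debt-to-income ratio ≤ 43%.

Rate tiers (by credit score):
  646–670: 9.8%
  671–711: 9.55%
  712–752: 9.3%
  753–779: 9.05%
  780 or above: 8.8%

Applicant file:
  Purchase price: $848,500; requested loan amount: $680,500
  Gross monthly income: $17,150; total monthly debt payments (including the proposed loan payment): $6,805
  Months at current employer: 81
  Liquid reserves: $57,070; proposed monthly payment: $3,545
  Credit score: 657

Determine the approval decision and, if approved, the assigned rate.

Approved at 9.8%

Credit score 657 ≥ 646 (meets minimum)
DTI: 6,805 ÷ 17,150 = 39.7%, within the 43% cap
Employment 81 ≥ 18 months
Loan-to-value = 680,500/848,500 = 80.2% — pass (85% max)
Reserves = 57,070/3,545 = 16.1 months ≥ 6
All requirements met. Score 657 falls in the 646–670 tier → 9.8%.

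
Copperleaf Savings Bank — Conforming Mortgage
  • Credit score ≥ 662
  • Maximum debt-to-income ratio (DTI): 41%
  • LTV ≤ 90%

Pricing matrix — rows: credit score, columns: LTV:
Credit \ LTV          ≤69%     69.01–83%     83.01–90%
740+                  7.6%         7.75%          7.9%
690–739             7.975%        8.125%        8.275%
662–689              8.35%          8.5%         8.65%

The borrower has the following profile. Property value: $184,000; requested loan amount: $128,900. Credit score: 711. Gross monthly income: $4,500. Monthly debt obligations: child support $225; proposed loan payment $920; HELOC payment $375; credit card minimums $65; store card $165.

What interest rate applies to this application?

Credit score 711 ≥ 662; Total monthly debts = (225 + 920 + 375 + 65 + 165) = 1,750. Debt-to-income = 1,750/4,500 = 38.9% — meets 41% limit
LTV: 128,900 ÷ 184,000 = 70.1%, within 90% cap
Row: 711 falls in 690–739. Column: 70.1% falls in 69.01–83%. Rate = 8.125%.

8.125%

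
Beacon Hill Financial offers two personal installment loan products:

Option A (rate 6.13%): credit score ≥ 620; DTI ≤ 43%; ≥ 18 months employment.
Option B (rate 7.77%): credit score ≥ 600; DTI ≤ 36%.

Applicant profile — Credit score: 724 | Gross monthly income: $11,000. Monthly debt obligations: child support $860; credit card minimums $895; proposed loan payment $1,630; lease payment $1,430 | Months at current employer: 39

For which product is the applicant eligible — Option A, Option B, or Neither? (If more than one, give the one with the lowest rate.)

Neither

Total debts = (860 + 895 + 1,630 + 1,430) = 4,815; DTI = 4,815/11,000 = 43.8%.
Option A: score 724 ≥ 620; DTI 43.8% > 43%; employment 39 ≥ 18 mo → does not qualify.
Option B: score 724 ≥ 600; DTI 43.8% > 36% → does not qualify.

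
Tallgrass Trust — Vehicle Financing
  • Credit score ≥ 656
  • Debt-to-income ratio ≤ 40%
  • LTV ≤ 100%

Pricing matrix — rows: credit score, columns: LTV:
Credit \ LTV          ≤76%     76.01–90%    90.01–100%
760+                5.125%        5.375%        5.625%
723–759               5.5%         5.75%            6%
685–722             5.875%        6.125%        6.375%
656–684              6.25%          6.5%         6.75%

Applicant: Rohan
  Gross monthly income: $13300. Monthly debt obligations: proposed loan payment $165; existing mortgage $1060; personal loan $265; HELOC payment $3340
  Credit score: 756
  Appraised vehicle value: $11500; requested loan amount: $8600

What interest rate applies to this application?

5.5%

Credit score 756 ≥ 656; Total monthly debts = (165 + 1,060 + 265 + 3,340) = 4,830. DTI: 4,830 ÷ 13,300 = 36.3%, within the 40% cap
LTV = 8,600/11,500 = 74.8% ≤ 100%
Row: 756 falls in 723–759. Column: 74.8% falls in ≤76%. Rate = 5.5%.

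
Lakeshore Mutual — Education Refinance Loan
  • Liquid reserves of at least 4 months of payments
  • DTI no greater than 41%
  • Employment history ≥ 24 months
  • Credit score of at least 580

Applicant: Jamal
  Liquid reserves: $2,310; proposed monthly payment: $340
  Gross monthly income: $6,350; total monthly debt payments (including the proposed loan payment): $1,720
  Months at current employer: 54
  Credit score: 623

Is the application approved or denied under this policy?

Liquid reserves cover 2,310/340 = 6.8 months — ≥ 4 required
DTI: 1,720 ÷ 6,350 = 27.1%, within the 41% cap
Employment 54 ≥ 24 months
Credit score 623 ≥ 580 (meets)
All criteria satisfied.

Approved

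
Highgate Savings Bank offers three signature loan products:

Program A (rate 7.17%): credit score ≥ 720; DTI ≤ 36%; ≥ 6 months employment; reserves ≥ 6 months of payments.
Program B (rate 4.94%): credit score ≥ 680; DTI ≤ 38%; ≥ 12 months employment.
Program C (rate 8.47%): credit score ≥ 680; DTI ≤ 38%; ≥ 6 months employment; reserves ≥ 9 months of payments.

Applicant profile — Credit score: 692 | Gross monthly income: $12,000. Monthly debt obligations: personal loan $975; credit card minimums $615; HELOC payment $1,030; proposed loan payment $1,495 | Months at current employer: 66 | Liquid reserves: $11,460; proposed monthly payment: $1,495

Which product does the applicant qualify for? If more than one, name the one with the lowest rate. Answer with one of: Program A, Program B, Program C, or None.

Total debts = (975 + 615 + 1,030 + 1,495) = 4,115; DTI = 4,115/12,000 = 34.3%.
Reserves = 11,460/1,495 = 7.7 months.
Program A: score 692 < 720; DTI 34.3% ≤ 36%; employment 66 ≥ 6 mo; reserves 7.7 ≥ 6 mo → does not qualify.
Program B: score 692 ≥ 680; DTI 34.3% ≤ 38%; employment 66 ≥ 12 mo → qualifies.
Program C: score 692 ≥ 680; DTI 34.3% ≤ 38%; employment 66 ≥ 6 mo; reserves 7.7 < 9 mo → does not qualify.

Program B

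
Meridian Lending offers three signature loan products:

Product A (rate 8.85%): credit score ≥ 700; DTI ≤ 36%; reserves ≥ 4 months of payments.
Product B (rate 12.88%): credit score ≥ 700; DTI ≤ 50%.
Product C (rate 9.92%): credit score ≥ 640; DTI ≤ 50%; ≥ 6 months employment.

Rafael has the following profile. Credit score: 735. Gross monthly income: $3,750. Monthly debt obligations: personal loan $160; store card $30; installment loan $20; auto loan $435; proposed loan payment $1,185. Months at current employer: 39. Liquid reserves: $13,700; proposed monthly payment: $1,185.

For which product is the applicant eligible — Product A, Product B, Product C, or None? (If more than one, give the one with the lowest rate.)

Total debts = (160 + 30 + 20 + 435 + 1,185) = 1,830; DTI = 1,830/3,750 = 48.8%.
Reserves = 13,700/1,185 = 11.6 months.
Product A: score 735 ≥ 700; DTI 48.8% > 36%; reserves 11.6 ≥ 4 mo → does not qualify.
Product B: score 735 ≥ 700; DTI 48.8% ≤ 50% → qualifies.
Product C: score 735 ≥ 640; DTI 48.8% ≤ 50%; employment 39 ≥ 6 mo → qualifies.
Qualifying: Product B, Product C. Lowest rate is 9.92% → Product C.

Product C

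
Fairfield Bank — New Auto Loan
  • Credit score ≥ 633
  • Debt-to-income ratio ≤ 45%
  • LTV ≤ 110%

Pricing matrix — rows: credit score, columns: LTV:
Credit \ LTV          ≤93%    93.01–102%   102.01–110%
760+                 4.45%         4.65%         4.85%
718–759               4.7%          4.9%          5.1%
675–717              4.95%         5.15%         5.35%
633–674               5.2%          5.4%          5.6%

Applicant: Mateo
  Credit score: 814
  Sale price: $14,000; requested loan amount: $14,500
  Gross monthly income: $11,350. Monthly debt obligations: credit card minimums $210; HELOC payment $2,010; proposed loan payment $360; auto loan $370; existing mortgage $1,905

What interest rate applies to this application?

Credit score 814 ≥ 633; Total monthly debts = (210 + 2,010 + 360 + 370 + 1,905) = 4,855. DTI: 4,855 ÷ 11,350 = 42.8%, within the 45% cap
LTV: 14,500 ÷ 14,000 = 103.6%, within 110% cap
Credit 814 → row 760+; LTV 103.6% → column 102.01–110%. Grid cell → 4.85%.

4.85%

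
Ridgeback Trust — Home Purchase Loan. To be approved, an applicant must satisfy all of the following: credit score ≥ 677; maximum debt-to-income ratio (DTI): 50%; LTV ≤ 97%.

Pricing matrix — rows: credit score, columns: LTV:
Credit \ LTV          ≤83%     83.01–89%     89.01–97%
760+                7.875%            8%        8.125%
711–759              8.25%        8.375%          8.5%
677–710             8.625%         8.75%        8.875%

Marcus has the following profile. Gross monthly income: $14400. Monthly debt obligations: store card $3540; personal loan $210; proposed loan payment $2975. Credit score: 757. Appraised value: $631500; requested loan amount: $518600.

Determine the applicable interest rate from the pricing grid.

Credit score 757 ≥ 677; Total monthly debts = (3,540 + 210 + 2,975) = 6,725. DTI: 6,725 ÷ 14,400 = 46.7%, within the 50% cap
LTV = 518,600/631,500 = 82.1% ≤ 97%
Credit 757 → row 711–759; LTV 82.1% → column ≤83%. Grid cell → 8.25%.

8.25%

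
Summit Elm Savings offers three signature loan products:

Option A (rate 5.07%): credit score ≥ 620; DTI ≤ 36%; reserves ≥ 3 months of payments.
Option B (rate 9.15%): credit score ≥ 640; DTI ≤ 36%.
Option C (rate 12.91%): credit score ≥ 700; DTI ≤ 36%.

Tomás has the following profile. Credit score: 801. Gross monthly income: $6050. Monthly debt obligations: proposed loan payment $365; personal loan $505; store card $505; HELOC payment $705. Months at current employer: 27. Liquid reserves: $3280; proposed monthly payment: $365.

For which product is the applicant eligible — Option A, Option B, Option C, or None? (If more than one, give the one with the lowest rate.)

Option A

Total debts = (365 + 505 + 505 + 705) = 2,080; DTI = 2,080/6,050 = 34.4%.
Reserves = 3,280/365 = 9.0 months.
Option A: score 801 ≥ 620; DTI 34.4% ≤ 36%; reserves 9.0 ≥ 3 mo → qualifies.
Option B: score 801 ≥ 640; DTI 34.4% ≤ 36% → qualifies.
Option C: score 801 ≥ 700; DTI 34.4% ≤ 36% → qualifies.
Qualifying: Option A, Option B, Option C. Lowest rate is 5.07% → Option A.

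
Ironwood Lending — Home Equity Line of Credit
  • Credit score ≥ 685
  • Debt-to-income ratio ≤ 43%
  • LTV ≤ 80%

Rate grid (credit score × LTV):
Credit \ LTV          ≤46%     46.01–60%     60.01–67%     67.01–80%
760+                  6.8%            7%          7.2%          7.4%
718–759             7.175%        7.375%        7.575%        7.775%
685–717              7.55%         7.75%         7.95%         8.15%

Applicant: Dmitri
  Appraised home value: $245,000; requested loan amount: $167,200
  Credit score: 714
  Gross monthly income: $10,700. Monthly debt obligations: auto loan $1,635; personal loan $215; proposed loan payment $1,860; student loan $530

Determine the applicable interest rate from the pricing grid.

8.15%

Credit score 714 ≥ 685; Total monthly debts = (1,635 + 215 + 1,860 + 530) = 4,240. DTI: 4,240 ÷ 10,700 = 39.6%, within the 43% cap
LTV = 167,200/245,000 = 68.2% ≤ 80%
Row: 714 falls in 685–717. Column: 68.2% falls in 67.01–80%. Rate = 8.15%.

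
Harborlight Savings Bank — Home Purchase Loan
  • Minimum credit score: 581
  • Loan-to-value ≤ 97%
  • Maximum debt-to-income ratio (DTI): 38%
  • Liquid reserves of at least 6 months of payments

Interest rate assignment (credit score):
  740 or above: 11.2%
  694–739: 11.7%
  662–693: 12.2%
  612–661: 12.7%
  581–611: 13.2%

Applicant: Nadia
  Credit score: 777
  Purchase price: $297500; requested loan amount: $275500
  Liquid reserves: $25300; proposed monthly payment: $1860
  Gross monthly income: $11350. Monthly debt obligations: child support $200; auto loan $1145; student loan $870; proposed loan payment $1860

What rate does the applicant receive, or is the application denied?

Credit score 777 ≥ 581 (meets minimum)
Total monthly debts = (200 + 1,145 + 870 + 1,860) = 4,075. DTI: 4,075 ÷ 11,350 = 35.9%, within the 38% cap
Reserves = 25,300/1,860 = 13.6 months ≥ 6
LTV = 275,500/297,500 = 92.6% ≤ 97%
All requirements met. Score 777 falls in the 740 or above tier → 11.2%.

Approved at 11.2%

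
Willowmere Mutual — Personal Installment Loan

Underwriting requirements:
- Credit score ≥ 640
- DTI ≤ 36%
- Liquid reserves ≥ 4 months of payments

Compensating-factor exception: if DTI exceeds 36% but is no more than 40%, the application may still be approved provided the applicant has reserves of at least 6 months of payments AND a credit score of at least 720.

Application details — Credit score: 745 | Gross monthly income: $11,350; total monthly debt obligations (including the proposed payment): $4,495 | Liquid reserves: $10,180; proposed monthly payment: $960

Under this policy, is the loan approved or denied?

Approved

Credit score 745 ≥ 640 (meets base)
DTI = 4,495/11,350 = 39.6% > 36% — standard DTI limit exceeded.
Reserves = 10,180/960 = 10.6 months ≥ 4
DTI 39.6% is within the 36%–40% exception band; checking compensating factors.
Override check — reserves: 10.6 mo (ok); score: 745 (ok).
Both override conditions satisfied; DTI exception granted.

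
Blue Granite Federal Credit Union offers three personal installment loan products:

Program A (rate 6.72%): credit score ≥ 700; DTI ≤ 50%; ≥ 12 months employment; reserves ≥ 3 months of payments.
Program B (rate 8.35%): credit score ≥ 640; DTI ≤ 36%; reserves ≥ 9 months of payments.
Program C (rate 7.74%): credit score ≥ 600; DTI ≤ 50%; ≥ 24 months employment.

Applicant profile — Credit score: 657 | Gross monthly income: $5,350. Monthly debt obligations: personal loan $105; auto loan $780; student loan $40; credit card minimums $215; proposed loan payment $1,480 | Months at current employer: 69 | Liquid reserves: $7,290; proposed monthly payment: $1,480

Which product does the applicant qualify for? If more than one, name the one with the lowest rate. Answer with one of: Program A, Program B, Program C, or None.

Total debts = (105 + 780 + 40 + 215 + 1,480) = 2,620; DTI = 2,620/5,350 = 49%.
Reserves = 7,290/1,480 = 4.9 months.
Program A: score 657 < 700; DTI 49% ≤ 50%; employment 69 ≥ 12 mo; reserves 4.9 ≥ 3 mo → does not qualify.
Program B: score 657 ≥ 640; DTI 49% > 36%; reserves 4.9 < 9 mo → does not qualify.
Program C: score 657 ≥ 600; DTI 49% ≤ 50%; employment 69 ≥ 24 mo → qualifies.

Program C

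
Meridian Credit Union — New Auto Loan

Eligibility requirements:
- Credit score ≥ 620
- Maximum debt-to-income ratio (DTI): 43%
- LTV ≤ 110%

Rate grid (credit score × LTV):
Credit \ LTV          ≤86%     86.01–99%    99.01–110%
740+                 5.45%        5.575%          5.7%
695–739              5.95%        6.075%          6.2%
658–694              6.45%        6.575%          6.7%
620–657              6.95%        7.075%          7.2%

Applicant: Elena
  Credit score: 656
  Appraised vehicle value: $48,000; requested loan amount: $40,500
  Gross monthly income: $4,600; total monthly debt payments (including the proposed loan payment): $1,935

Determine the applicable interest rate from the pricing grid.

Credit score 656 ≥ 620; DTI: 1,935 ÷ 4,600 = 42.1%, within the 43% cap
LTV: 40,500 ÷ 48,000 = 84.4%, within 110% cap
Score 656 is in the 620–657 band; LTV 84.4% is in the ≤86% band → 6.95%.

6.95%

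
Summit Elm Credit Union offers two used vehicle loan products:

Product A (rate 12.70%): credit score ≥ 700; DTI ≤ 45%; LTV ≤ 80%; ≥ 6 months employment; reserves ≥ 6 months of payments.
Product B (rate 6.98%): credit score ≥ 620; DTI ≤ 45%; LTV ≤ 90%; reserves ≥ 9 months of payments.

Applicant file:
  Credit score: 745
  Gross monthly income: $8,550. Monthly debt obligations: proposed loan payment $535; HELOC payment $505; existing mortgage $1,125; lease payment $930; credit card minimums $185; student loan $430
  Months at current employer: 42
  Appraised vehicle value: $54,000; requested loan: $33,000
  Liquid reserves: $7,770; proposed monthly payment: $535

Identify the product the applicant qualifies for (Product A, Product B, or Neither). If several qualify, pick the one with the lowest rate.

Product B

Total debts = (535 + 505 + 1,125 + 930 + 185 + 430) = 3,710; DTI = 3,710/8,550 = 43.4%.
LTV = 33,000/54,000 = 61.1%.
Reserves = 7,770/535 = 14.5 months.
Product A: score 745 ≥ 700; DTI 43.4% ≤ 45%; LTV 61.1% ≤ 80%; employment 42 ≥ 6 mo; reserves 14.5 ≥ 6 mo → qualifies.
Product B: score 745 ≥ 620; DTI 43.4% ≤ 45%; LTV 61.1% ≤ 90%; reserves 14.5 ≥ 9 mo → qualifies.
Qualifying: Product A, Product B. Lowest rate is 6.98% → Product B.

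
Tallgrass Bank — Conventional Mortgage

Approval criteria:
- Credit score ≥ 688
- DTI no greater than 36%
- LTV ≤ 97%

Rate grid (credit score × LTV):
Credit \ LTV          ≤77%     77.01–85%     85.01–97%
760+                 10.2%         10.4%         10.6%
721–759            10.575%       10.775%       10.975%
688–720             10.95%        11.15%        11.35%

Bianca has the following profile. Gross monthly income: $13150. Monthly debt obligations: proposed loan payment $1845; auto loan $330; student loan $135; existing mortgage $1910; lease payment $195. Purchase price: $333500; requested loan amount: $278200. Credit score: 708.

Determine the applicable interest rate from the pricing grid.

Credit score 708 ≥ 688; Total monthly debts = (1,845 + 330 + 135 + 1,910 + 195) = 4,415. Debt-to-income = 4,415/13,150 = 33.6% — meets 36% limit
Loan-to-value = 278,200/333,500 = 83.4% — pass (97% max)
Row: 708 falls in 688–720. Column: 83.4% falls in 77.01–85%. Rate = 11.15%.

11.15%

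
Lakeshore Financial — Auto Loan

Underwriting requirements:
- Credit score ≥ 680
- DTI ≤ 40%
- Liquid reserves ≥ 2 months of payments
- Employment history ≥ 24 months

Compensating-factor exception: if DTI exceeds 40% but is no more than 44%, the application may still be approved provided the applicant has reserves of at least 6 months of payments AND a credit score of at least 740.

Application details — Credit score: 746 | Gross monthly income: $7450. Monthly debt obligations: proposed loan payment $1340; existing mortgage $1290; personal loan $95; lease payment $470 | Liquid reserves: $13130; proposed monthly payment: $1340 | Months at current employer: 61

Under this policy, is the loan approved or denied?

Credit score 746 ≥ 680 (meets base)
Total debts = (1,340 + 1,290 + 95 + 470) = 3,195. DTI: 3,195 ÷ 7,450 = 42.9%, over the 40% base limit.
Liquid reserves cover 13,130/1,340 = 9.8 months — ≥ 2 required
Employment 61 ≥ 24 months
DTI 42.9% is within the 40%–44% exception band; checking compensating factors.
Reserves 9.8 ≥ 6 months; credit score 746 ≥ 740.
Both compensating conditions met → exception applies.

Approved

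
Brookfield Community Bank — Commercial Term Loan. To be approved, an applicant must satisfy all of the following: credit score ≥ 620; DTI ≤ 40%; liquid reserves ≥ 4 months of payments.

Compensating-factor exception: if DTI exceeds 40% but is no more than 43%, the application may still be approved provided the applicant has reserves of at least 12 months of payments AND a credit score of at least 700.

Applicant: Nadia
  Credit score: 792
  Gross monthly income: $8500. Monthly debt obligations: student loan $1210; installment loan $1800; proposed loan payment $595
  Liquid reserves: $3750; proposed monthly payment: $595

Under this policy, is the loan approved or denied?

Credit score 792 ≥ 620 (meets base)
Total debts = (1,210 + 1,800 + 595) = 3,605. DTI = 3,605/8,500 = 42.4% > 40% — standard DTI limit exceeded.
Liquid reserves cover 3,750/595 = 6.3 months — ≥ 4 required
DTI 42.4% is within the 40%–43% exception band; checking compensating factors.
Reserves 6.3 < 12 months; credit score 792 ≥ 700.
Compensating-factor requirement not fully met.

Denied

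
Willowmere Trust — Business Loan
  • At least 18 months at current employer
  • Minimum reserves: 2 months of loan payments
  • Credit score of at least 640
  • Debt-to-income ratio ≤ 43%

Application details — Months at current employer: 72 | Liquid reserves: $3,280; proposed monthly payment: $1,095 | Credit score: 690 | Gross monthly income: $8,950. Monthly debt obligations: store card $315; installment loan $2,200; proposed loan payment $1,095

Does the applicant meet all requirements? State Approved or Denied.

Employment 72 ≥ 18 months
Liquid reserves cover 3,280/1,095 = 3.0 months — ≥ 2 required
Credit score 690 ≥ 640 (meets)
Total monthly debts = (315 + 2,200 + 1,095) = 3,610. Debt-to-income = 3,610/8,950 = 40.3% — meets 43% limit
All criteria satisfied.

Approved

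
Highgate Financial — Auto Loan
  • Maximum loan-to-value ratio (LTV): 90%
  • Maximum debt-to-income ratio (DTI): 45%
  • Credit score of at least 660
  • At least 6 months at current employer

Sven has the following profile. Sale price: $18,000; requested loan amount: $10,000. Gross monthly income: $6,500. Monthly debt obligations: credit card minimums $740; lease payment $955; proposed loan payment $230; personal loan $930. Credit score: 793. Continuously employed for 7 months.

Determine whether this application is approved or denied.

Approved

Loan-to-value = 10,000/18,000 = 55.6% — pass (90% max)
Total monthly debts = (740 + 955 + 230 + 930) = 2,855. Debt-to-income = 2,855/6,500 = 43.9% — meets 45% limit
Credit score 793 ≥ 660 (meets)
Employment 7 ≥ 6 months
All criteria satisfied.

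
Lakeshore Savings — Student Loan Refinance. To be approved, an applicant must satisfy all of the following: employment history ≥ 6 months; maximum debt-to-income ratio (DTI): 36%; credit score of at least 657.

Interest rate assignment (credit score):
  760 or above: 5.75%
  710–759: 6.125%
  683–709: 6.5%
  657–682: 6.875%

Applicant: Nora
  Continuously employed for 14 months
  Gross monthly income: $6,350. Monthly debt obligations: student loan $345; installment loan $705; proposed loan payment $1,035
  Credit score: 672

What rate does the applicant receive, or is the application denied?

Approved at 6.875%

Credit score 672 ≥ 657 (meets minimum)
Employment 14 ≥ 6 months
Total monthly debts = (345 + 705 + 1,035) = 2,085. DTI = 2,085/6,350 = 32.8% ≤ 36%
All requirements met. Score 672 falls in the 657–682 tier → 6.875%.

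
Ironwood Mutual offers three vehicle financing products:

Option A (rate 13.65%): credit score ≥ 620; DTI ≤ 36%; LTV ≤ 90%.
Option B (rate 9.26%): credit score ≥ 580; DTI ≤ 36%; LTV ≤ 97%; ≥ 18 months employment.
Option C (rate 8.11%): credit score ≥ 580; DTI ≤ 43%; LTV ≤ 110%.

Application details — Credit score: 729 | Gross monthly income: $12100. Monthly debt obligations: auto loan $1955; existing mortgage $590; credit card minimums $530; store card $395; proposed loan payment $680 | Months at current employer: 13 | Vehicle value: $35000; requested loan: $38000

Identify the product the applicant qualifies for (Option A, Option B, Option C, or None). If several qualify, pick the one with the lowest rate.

Total debts = (1,955 + 590 + 530 + 395 + 680) = 4,150; DTI = 4,150/12,100 = 34.3%.
LTV = 38,000/35,000 = 108.6%.
Option A: score 729 ≥ 620; DTI 34.3% ≤ 36%; LTV 108.6% > 90% → does not qualify.
Option B: score 729 ≥ 580; DTI 34.3% ≤ 36%; LTV 108.6% > 97%; employment 13 < 18 mo → does not qualify.
Option C: score 729 ≥ 580; DTI 34.3% ≤ 43%; LTV 108.6% ≤ 110% → qualifies.

Option C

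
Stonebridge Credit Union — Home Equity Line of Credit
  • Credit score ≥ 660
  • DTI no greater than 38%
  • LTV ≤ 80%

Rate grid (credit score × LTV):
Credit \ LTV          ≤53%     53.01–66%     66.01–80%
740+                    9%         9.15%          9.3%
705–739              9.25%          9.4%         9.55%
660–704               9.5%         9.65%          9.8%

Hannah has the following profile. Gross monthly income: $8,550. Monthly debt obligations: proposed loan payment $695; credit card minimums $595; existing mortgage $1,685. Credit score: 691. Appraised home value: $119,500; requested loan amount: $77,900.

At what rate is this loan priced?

9.65%

Credit score 691 ≥ 660; Total monthly debts = (695 + 595 + 1,685) = 2,975. DTI = 2,975/8,550 = 34.8% ≤ 38%
LTV = 77,900/119,500 = 65.2% ≤ 80%
Credit 691 → row 660–704; LTV 65.2% → column 53.01–66%. Grid cell → 9.65%.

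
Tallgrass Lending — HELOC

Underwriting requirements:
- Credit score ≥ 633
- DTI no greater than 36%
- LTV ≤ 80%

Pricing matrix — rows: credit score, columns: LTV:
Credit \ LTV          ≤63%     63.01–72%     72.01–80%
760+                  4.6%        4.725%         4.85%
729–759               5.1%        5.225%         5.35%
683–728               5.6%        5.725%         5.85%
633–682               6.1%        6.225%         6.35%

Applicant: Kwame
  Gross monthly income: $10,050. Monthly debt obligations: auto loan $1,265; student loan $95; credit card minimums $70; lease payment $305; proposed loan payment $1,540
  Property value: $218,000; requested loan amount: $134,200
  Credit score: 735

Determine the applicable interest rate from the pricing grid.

Credit score 735 ≥ 633; Total monthly debts = (1,265 + 95 + 70 + 305 + 1,540) = 3,275. Debt-to-income = 3,275/10,050 = 32.6% — meets 36% limit
LTV: 134,200 ÷ 218,000 = 61.6%, within 80% cap
Score 735 is in the 729–759 band; LTV 61.6% is in the ≤63% band → 5.1%.

5.1%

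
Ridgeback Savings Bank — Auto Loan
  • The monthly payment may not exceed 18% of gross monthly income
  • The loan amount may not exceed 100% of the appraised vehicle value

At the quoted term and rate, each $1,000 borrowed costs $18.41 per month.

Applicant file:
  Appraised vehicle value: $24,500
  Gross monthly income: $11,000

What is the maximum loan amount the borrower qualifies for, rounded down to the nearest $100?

Payment cap: 18% × $11,000 = $1,980/month.
At $18.41 per $1,000, that supports 1,980/18.41 × 1,000 ≈ $107,550 → $107,500.
LTV cap: 100% × $24,500 = $24,500 → $24,500.
Binding constraint: loan-to-value.

$24,500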